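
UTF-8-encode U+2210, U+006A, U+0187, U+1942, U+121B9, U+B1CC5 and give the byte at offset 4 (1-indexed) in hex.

0x6A

1-indexed offset 4 is 0-indexed offset 3.
U+2210 → 3-byte form E2 88 90 at offsets 0–2.
U+006A → 1-byte form 6A at offsets 3–3.
Offset 3 falls in char 2's range; it's byte 1 of 6A = 0x6A.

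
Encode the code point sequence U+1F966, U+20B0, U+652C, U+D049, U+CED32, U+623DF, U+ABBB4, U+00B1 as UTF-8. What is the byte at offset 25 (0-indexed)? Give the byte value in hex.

U+1F966 → 4-byte form F0 9F A5 A6 at offsets 0–3.
U+20B0 → 3-byte form E2 82 B0 at offsets 4–6.
U+652C → 3-byte form E6 94 AC at offsets 7–9.
U+D049 → 3-byte form ED 81 89 at offsets 10–12.
U+CED32 → 4-byte form F3 8E B4 B2 at offsets 13–16.
U+623DF → 4-byte form F1 A2 8F 9F at offsets 17–20.
U+ABBB4 → 4-byte form F2 AB AE B4 at offsets 21–24.
U+00B1 → 2-byte form C2 B1 at offsets 25–26.
Offset 25 falls in char 8's range; it's byte 1 of C2 B1 = 0xC2.

0xC2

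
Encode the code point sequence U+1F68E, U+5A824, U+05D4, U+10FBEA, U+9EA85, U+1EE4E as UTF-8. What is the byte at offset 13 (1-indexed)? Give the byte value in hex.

0xAF

1-indexed offset 13 is 0-indexed offset 12.
U+1F68E → 4-byte form F0 9F 9A 8E at offsets 0–3.
U+5A824 → 4-byte form F1 9A A0 A4 at offsets 4–7.
U+05D4 → 2-byte form D7 94 at offsets 8–9.
U+10FBEA → 4-byte form F4 8F AF AA at offsets 10–13.
Offset 12 falls in char 4's range; it's byte 3 of F4 8F AF AA = 0xAF.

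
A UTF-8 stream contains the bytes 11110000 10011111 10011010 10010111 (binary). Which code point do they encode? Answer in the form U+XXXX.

Leading byte 0xF0 = 11110000 matches 11110xxx → 4-byte sequence.
Byte 1: 0xF0 = 11110000, payload 000 (3 bits).
Byte 2: 0x9F = 10011111 (10xxxxxx ✓), payload 011111.
Byte 3: 0x9A = 10011010 (10xxxxxx ✓), payload 011010.
Byte 4: 0x97 = 10010111 (10xxxxxx ✓), payload 010111.
Concatenate: 000011111011010010111 = 0x1F697 (21 bits → U+1F697).

U+1F697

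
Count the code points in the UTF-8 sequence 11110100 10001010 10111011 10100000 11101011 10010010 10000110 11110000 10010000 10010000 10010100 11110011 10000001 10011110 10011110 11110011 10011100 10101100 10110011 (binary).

5

Byte at offset 0: 0xF4 = 11110100 → 4-byte char (#1). Advance 4.
Byte at offset 4: 0xEB = 11101011 → 3-byte char (#2). Advance 3.
Byte at offset 7: 0xF0 = 11110000 → 4-byte char (#3). Advance 4.
Byte at offset 11: 0xF3 = 11110011 → 4-byte char (#4). Advance 4.
Byte at offset 15: 0xF3 = 11110011 → 4-byte char (#5). Advance 4.
Reached end at offset 19 after 5 code points.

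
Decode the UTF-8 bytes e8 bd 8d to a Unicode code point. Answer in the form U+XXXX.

Leading byte 0xE8 = 11101000 matches 1110xxxx → 3-byte sequence.
Byte 1: 0xE8 = 11101000, payload 1000 (4 bits).
Byte 2: 0xBD = 10111101 (10xxxxxx ✓), payload 111101.
Byte 3: 0x8D = 10001101 (10xxxxxx ✓), payload 001101.
Concatenate: 1000111101001101 = 0x8F4D (16 bits → U+8F4D).

U+8F4D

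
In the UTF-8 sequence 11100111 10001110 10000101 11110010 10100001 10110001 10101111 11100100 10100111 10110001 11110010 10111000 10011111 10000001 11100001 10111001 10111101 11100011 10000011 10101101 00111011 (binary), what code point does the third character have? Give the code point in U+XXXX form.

U+49F1

Offset 0: leading byte 0xE7 = 11100111 → 3-byte char #1 = E7 8E 85.
Offset 3: leading byte 0xF2 = 11110010 → 4-byte char #2 = F2 A1 B1 AF.
Offset 7: leading byte 0xE4 = 11100100 → 3-byte char #3 = E4 A7 B1.
Leading byte 0xE4 = 11100100 matches 1110xxxx → 3-byte sequence.
Byte 1: 0xE4 = 11100100, payload 0100 (4 bits).
Byte 2: 0xA7 = 10100111 (10xxxxxx ✓), payload 100111.
Byte 3: 0xB1 = 10110001 (10xxxxxx ✓), payload 110001.
Concatenate: 0100100111110001 = 0x49F1 (16 bits → U+49F1).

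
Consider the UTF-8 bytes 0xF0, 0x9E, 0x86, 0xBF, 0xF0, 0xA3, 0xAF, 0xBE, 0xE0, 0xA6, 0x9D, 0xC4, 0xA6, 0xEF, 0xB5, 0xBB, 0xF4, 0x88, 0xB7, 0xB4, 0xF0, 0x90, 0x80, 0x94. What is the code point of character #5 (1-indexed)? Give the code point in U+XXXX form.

U+FD7B

Offset 0: leading byte 0xF0 = 11110000 → 4-byte char #1 = F0 9E 86 BF.
Offset 4: leading byte 0xF0 = 11110000 → 4-byte char #2 = F0 A3 AF BE.
Offset 8: leading byte 0xE0 = 11100000 → 3-byte char #3 = E0 A6 9D.
Offset 11: leading byte 0xC4 = 11000100 → 2-byte char #4 = C4 A6.
Offset 13: leading byte 0xEF = 11101111 → 3-byte char #5 = EF B5 BB.
Leading byte 0xEF = 11101111 matches 1110xxxx → 3-byte sequence.
Byte 1: 0xEF = 11101111, payload 1111 (4 bits).
Byte 2: 0xB5 = 10110101 (10xxxxxx ✓), payload 110101.
Byte 3: 0xBB = 10111011 (10xxxxxx ✓), payload 111011.
Concatenate: 1111110101111011 = 0xFD7B (16 bits → U+FD7B).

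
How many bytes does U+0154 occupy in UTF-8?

2

U+0154 = 0x154. UTF-8 uses 1 byte below 0x80, 2 below 0x800, 3 below 0x10000, 4 up to 0x10FFFF. 0x154 is in U+0080–U+07FF → 2 bytes.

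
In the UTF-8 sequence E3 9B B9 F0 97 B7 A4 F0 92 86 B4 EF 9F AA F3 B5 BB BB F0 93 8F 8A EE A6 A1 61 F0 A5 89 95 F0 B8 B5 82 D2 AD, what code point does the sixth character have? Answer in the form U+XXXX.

U+133CA

Offset 0: leading byte 0xE3 = 11100011 → 3-byte char #1 = E3 9B B9.
Offset 3: leading byte 0xF0 = 11110000 → 4-byte char #2 = F0 97 B7 A4.
Offset 7: leading byte 0xF0 = 11110000 → 4-byte char #3 = F0 92 86 B4.
Offset 11: leading byte 0xEF = 11101111 → 3-byte char #4 = EF 9F AA.
Offset 14: leading byte 0xF3 = 11110011 → 4-byte char #5 = F3 B5 BB BB.
Offset 18: leading byte 0xF0 = 11110000 → 4-byte char #6 = F0 93 8F 8A.
Leading byte 0xF0 = 11110000 matches 11110xxx → 4-byte sequence.
Byte 1: 0xF0 = 11110000, payload 000 (3 bits).
Byte 2: 0x93 = 10010011 (10xxxxxx ✓), payload 010011.
Byte 3: 0x8F = 10001111 (10xxxxxx ✓), payload 001111.
Byte 4: 0x8A = 10001010 (10xxxxxx ✓), payload 001010.
Concatenate: 000010011001111001010 = 0x133CA (21 bits → U+133CA).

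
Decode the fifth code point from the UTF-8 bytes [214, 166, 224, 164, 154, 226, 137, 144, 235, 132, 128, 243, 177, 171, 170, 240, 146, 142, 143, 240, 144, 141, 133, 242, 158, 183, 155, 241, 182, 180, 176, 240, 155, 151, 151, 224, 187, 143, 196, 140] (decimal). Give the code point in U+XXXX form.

Offset 0: leading byte 0xD6 = 11010110 → 2-byte char #1 = D6 A6.
Offset 2: leading byte 0xE0 = 11100000 → 3-byte char #2 = E0 A4 9A.
Offset 5: leading byte 0xE2 = 11100010 → 3-byte char #3 = E2 89 90.
Offset 8: leading byte 0xEB = 11101011 → 3-byte char #4 = EB 84 80.
Offset 11: leading byte 0xF3 = 11110011 → 4-byte char #5 = F3 B1 AB AA.
Leading byte 0xF3 = 11110011 matches 11110xxx → 4-byte sequence.
Byte 1: 0xF3 = 11110011, payload 011 (3 bits).
Byte 2: 0xB1 = 10110001 (10xxxxxx ✓), payload 110001.
Byte 3: 0xAB = 10101011 (10xxxxxx ✓), payload 101011.
Byte 4: 0xAA = 10101010 (10xxxxxx ✓), payload 101010.
Concatenate: 011110001101011101010 = 0xF1AEA (21 bits → U+F1AEA).

U+F1AEA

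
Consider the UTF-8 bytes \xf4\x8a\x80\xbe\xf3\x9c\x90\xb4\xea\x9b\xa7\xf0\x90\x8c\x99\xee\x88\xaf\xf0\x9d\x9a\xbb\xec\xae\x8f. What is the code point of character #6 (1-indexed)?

U+1D6BB

Offset 0: leading byte 0xF4 = 11110100 → 4-byte char #1 = F4 8A 80 BE.
Offset 4: leading byte 0xF3 = 11110011 → 4-byte char #2 = F3 9C 90 B4.
Offset 8: leading byte 0xEA = 11101010 → 3-byte char #3 = EA 9B A7.
Offset 11: leading byte 0xF0 = 11110000 → 4-byte char #4 = F0 90 8C 99.
Offset 15: leading byte 0xEE = 11101110 → 3-byte char #5 = EE 88 AF.
Offset 18: leading byte 0xF0 = 11110000 → 4-byte char #6 = F0 9D 9A BB.
Leading byte 0xF0 = 11110000 matches 11110xxx → 4-byte sequence.
Byte 1: 0xF0 = 11110000, payload 000 (3 bits).
Byte 2: 0x9D = 10011101 (10xxxxxx ✓), payload 011101.
Byte 3: 0x9A = 10011010 (10xxxxxx ✓), payload 011010.
Byte 4: 0xBB = 10111011 (10xxxxxx ✓), payload 111011.
Concatenate: 000011101011010111011 = 0x1D6BB (21 bits → U+1D6BB).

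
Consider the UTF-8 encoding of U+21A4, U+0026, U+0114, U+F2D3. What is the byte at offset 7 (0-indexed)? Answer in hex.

U+21A4 → 3-byte form E2 86 A4 at offsets 0–2.
U+0026 → 1-byte form 26 at offsets 3–3.
U+0114 → 2-byte form C4 94 at offsets 4–5.
U+F2D3 → 3-byte form EF 8B 93 at offsets 6–8.
Offset 7 falls in char 4's range; it's byte 2 of EF 8B 93 = 0x8B.

0x8B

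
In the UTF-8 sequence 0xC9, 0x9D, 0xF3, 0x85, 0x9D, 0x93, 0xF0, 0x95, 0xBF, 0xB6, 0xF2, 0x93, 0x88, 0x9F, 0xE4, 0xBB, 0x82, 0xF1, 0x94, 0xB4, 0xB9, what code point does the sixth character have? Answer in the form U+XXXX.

U+54D39

Offset 0: leading byte 0xC9 = 11001001 → 2-byte char #1 = C9 9D.
Offset 2: leading byte 0xF3 = 11110011 → 4-byte char #2 = F3 85 9D 93.
Offset 6: leading byte 0xF0 = 11110000 → 4-byte char #3 = F0 95 BF B6.
Offset 10: leading byte 0xF2 = 11110010 → 4-byte char #4 = F2 93 88 9F.
Offset 14: leading byte 0xE4 = 11100100 → 3-byte char #5 = E4 BB 82.
Offset 17: leading byte 0xF1 = 11110001 → 4-byte char #6 = F1 94 B4 B9.
Leading byte 0xF1 = 11110001 matches 11110xxx → 4-byte sequence.
Byte 1: 0xF1 = 11110001, payload 001 (3 bits).
Byte 2: 0x94 = 10010100 (10xxxxxx ✓), payload 010100.
Byte 3: 0xB4 = 10110100 (10xxxxxx ✓), payload 110100.
Byte 4: 0xB9 = 10111001 (10xxxxxx ✓), payload 111001.
Concatenate: 001010100110100111001 = 0x54D39 (21 bits → U+54D39).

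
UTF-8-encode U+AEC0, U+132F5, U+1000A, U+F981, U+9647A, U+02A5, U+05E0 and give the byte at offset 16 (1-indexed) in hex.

1-indexed offset 16 is 0-indexed offset 15.
U+AEC0 → 3-byte form EA BB 80 at offsets 0–2.
U+132F5 → 4-byte form F0 93 8B B5 at offsets 3–6.
U+1000A → 4-byte form F0 90 80 8A at offsets 7–10.
U+F981 → 3-byte form EF A6 81 at offsets 11–13.
U+9647A → 4-byte form F2 96 91 BA at offsets 14–17.
Offset 15 falls in char 5's range; it's byte 2 of F2 96 91 BA = 0x96.

0x96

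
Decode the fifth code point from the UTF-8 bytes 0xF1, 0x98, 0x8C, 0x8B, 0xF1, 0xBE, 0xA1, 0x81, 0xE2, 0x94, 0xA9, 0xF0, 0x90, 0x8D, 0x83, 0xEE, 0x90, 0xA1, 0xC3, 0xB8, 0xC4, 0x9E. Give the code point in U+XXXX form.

Offset 0: leading byte 0xF1 = 11110001 → 4-byte char #1 = F1 98 8C 8B.
Offset 4: leading byte 0xF1 = 11110001 → 4-byte char #2 = F1 BE A1 81.
Offset 8: leading byte 0xE2 = 11100010 → 3-byte char #3 = E2 94 A9.
Offset 11: leading byte 0xF0 = 11110000 → 4-byte char #4 = F0 90 8D 83.
Offset 15: leading byte 0xEE = 11101110 → 3-byte char #5 = EE 90 A1.
Leading byte 0xEE = 11101110 matches 1110xxxx → 3-byte sequence.
Byte 1: 0xEE = 11101110, payload 1110 (4 bits).
Byte 2: 0x90 = 10010000 (10xxxxxx ✓), payload 010000.
Byte 3: 0xA1 = 10100001 (10xxxxxx ✓), payload 100001.
Concatenate: 1110010000100001 = 0xE421 (16 bits → U+E421).

U+E421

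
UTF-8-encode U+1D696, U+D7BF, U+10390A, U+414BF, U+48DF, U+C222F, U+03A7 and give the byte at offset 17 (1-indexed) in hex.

0xA3

1-indexed offset 17 is 0-indexed offset 16.
U+1D696 → 4-byte form F0 9D 9A 96 at offsets 0–3.
U+D7BF → 3-byte form ED 9E BF at offsets 4–6.
U+10390A → 4-byte form F4 83 A4 8A at offsets 7–10.
U+414BF → 4-byte form F1 81 92 BF at offsets 11–14.
U+48DF → 3-byte form E4 A3 9F at offsets 15–17.
Offset 16 falls in char 5's range; it's byte 2 of E4 A3 9F = 0xA3.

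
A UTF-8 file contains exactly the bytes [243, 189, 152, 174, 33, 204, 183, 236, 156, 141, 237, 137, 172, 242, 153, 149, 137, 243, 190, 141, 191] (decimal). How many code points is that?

7

Byte at offset 0: 0xF3 = 11110011 → 4-byte char (#1). Advance 4.
Byte at offset 4: 0x21 = 00100001 → 1-byte char (#2). Advance 1.
Byte at offset 5: 0xCC = 11001100 → 2-byte char (#3). Advance 2.
Byte at offset 7: 0xEC = 11101100 → 3-byte char (#4). Advance 3.
Byte at offset 10: 0xED = 11101101 → 3-byte char (#5). Advance 3.
Byte at offset 13: 0xF2 = 11110010 → 4-byte char (#6). Advance 4.
Byte at offset 17: 0xF3 = 11110011 → 4-byte char (#7). Advance 4.
Reached end at offset 21 after 7 code points.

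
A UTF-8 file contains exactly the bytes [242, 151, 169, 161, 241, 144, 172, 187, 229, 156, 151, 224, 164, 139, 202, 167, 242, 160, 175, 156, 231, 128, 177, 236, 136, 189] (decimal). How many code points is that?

Byte at offset 0: 0xF2 = 11110010 → 4-byte char (#1). Advance 4.
Byte at offset 4: 0xF1 = 11110001 → 4-byte char (#2). Advance 4.
Byte at offset 8: 0xE5 = 11100101 → 3-byte char (#3). Advance 3.
Byte at offset 11: 0xE0 = 11100000 → 3-byte char (#4). Advance 3.
Byte at offset 14: 0xCA = 11001010 → 2-byte char (#5). Advance 2.
Byte at offset 16: 0xF2 = 11110010 → 4-byte char (#6). Advance 4.
Byte at offset 20: 0xE7 = 11100111 → 3-byte char (#7). Advance 3.
Byte at offset 23: 0xEC = 11101100 → 3-byte char (#8). Advance 3.
Reached end at offset 26 after 8 code points.

8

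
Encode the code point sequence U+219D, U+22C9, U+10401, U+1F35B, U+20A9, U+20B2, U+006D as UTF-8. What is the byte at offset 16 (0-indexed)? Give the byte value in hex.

0xA9

U+219D → 3-byte form E2 86 9D at offsets 0–2.
U+22C9 → 3-byte form E2 8B 89 at offsets 3–5.
U+10401 → 4-byte form F0 90 90 81 at offsets 6–9.
U+1F35B → 4-byte form F0 9F 8D 9B at offsets 10–13.
U+20A9 → 3-byte form E2 82 A9 at offsets 14–16.
Offset 16 falls in char 5's range; it's byte 3 of E2 82 A9 = 0xA9.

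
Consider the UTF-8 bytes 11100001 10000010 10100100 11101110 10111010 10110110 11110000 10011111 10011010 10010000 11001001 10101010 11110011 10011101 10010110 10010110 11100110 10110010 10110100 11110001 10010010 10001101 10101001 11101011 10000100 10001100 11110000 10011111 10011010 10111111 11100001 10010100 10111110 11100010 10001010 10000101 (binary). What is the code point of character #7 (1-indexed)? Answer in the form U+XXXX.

U+52369

Offset 0: leading byte 0xE1 = 11100001 → 3-byte char #1 = E1 82 A4.
Offset 3: leading byte 0xEE = 11101110 → 3-byte char #2 = EE BA B6.
Offset 6: leading byte 0xF0 = 11110000 → 4-byte char #3 = F0 9F 9A 90.
Offset 10: leading byte 0xC9 = 11001001 → 2-byte char #4 = C9 AA.
Offset 12: leading byte 0xF3 = 11110011 → 4-byte char #5 = F3 9D 96 96.
Offset 16: leading byte 0xE6 = 11100110 → 3-byte char #6 = E6 B2 B4.
Offset 19: leading byte 0xF1 = 11110001 → 4-byte char #7 = F1 92 8D A9.
Leading byte 0xF1 = 11110001 matches 11110xxx → 4-byte sequence.
Byte 1: 0xF1 = 11110001, payload 001 (3 bits).
Byte 2: 0x92 = 10010010 (10xxxxxx ✓), payload 010010.
Byte 3: 0x8D = 10001101 (10xxxxxx ✓), payload 001101.
Byte 4: 0xA9 = 10101001 (10xxxxxx ✓), payload 101001.
Concatenate: 001010010001101101001 = 0x52369 (21 bits → U+52369).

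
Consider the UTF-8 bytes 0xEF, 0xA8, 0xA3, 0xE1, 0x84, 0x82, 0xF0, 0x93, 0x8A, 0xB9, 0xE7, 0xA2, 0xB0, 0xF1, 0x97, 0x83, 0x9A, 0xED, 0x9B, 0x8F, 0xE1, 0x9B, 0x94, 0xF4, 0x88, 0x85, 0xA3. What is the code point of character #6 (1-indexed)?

Offset 0: leading byte 0xEF = 11101111 → 3-byte char #1 = EF A8 A3.
Offset 3: leading byte 0xE1 = 11100001 → 3-byte char #2 = E1 84 82.
Offset 6: leading byte 0xF0 = 11110000 → 4-byte char #3 = F0 93 8A B9.
Offset 10: leading byte 0xE7 = 11100111 → 3-byte char #4 = E7 A2 B0.
Offset 13: leading byte 0xF1 = 11110001 → 4-byte char #5 = F1 97 83 9A.
Offset 17: leading byte 0xED = 11101101 → 3-byte char #6 = ED 9B 8F.
Leading byte 0xED = 11101101 matches 1110xxxx → 3-byte sequence.
Byte 1: 0xED = 11101101, payload 1101 (4 bits).
Byte 2: 0x9B = 10011011 (10xxxxxx ✓), payload 011011.
Byte 3: 0x8F = 10001111 (10xxxxxx ✓), payload 001111.
Concatenate: 1101011011001111 = 0xD6CF (16 bits → U+D6CF).

U+D6CF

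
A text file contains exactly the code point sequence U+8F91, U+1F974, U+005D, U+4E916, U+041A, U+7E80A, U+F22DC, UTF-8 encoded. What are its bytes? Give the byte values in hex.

E8 BE 91 F0 9F A5 B4 5D F1 8E A4 96 D0 9A F1 BE A0 8A F3 B2 8B 9C

U+8F91: 3-byte form → E8 BE 91.
U+1F974: 4-byte form → F0 9F A5 B4.
U+005D: 1-byte form → 5D.
U+4E916: 4-byte form → F1 8E A4 96.
U+041A: 2-byte form → D0 9A.
U+7E80A: 4-byte form → F1 BE A0 8A.
U+F22DC: 4-byte form → F3 B2 8B 9C.
Concatenated (22 bytes): E8 BE 91 F0 9F A5 B4 5D F1 8E A4 96 D0 9A F1 BE A0 8A F3 B2 8B 9C.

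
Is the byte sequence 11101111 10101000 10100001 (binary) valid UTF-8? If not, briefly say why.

valid

Leading byte 0xEF = 11101111 → 3-byte form.
Continuation bytes 0xA8=10101000, 0xA1=10100001 all match 10xxxxxx.
Decoded value 0xFA21 is ≥ 0x800 (shortest form) and not a surrogate.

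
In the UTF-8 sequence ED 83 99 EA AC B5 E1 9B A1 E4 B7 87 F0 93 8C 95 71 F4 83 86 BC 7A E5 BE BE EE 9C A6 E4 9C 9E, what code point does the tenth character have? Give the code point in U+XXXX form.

Offset 0: leading byte 0xED = 11101101 → 3-byte char #1 = ED 83 99.
Offset 3: leading byte 0xEA = 11101010 → 3-byte char #2 = EA AC B5.
Offset 6: leading byte 0xE1 = 11100001 → 3-byte char #3 = E1 9B A1.
Offset 9: leading byte 0xE4 = 11100100 → 3-byte char #4 = E4 B7 87.
Offset 12: leading byte 0xF0 = 11110000 → 4-byte char #5 = F0 93 8C 95.
Offset 16: leading byte 0x71 = 01110001 → 1-byte char #6 = 71.
Offset 17: leading byte 0xF4 = 11110100 → 4-byte char #7 = F4 83 86 BC.
Offset 21: leading byte 0x7A = 01111010 → 1-byte char #8 = 7A.
Offset 22: leading byte 0xE5 = 11100101 → 3-byte char #9 = E5 BE BE.
Offset 25: leading byte 0xEE = 11101110 → 3-byte char #10 = EE 9C A6.
Leading byte 0xEE = 11101110 matches 1110xxxx → 3-byte sequence.
Byte 1: 0xEE = 11101110, payload 1110 (4 bits).
Byte 2: 0x9C = 10011100 (10xxxxxx ✓), payload 011100.
Byte 3: 0xA6 = 10100110 (10xxxxxx ✓), payload 100110.
Concatenate: 1110011100100110 = 0xE726 (16 bits → U+E726).

U+E726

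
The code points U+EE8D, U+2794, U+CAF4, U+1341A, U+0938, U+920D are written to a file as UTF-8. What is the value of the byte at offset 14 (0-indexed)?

0xA4

U+EE8D → 3-byte form EE BA 8D at offsets 0–2.
U+2794 → 3-byte form E2 9E 94 at offsets 3–5.
U+CAF4 → 3-byte form EC AB B4 at offsets 6–8.
U+1341A → 4-byte form F0 93 90 9A at offsets 9–12.
U+0938 → 3-byte form E0 A4 B8 at offsets 13–15.
Offset 14 falls in char 5's range; it's byte 2 of E0 A4 B8 = 0xA4.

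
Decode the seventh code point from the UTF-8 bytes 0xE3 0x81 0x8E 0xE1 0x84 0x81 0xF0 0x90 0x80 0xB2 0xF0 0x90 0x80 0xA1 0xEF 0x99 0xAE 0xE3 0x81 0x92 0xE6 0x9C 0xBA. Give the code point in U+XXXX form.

U+673A

Offset 0: leading byte 0xE3 = 11100011 → 3-byte char #1 = E3 81 8E.
Offset 3: leading byte 0xE1 = 11100001 → 3-byte char #2 = E1 84 81.
Offset 6: leading byte 0xF0 = 11110000 → 4-byte char #3 = F0 90 80 B2.
Offset 10: leading byte 0xF0 = 11110000 → 4-byte char #4 = F0 90 80 A1.
Offset 14: leading byte 0xEF = 11101111 → 3-byte char #5 = EF 99 AE.
Offset 17: leading byte 0xE3 = 11100011 → 3-byte char #6 = E3 81 92.
Offset 20: leading byte 0xE6 = 11100110 → 3-byte char #7 = E6 9C BA.
Leading byte 0xE6 = 11100110 matches 1110xxxx → 3-byte sequence.
Byte 1: 0xE6 = 11100110, payload 0110 (4 bits).
Byte 2: 0x9C = 10011100 (10xxxxxx ✓), payload 011100.
Byte 3: 0xBA = 10111010 (10xxxxxx ✓), payload 111010.
Concatenate: 0110011100111010 = 0x673A (16 bits → U+673A).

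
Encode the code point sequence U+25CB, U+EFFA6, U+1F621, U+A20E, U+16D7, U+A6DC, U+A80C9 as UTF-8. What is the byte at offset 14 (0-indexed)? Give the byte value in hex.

0xE1

U+25CB → 3-byte form E2 97 8B at offsets 0–2.
U+EFFA6 → 4-byte form F3 AF BE A6 at offsets 3–6.
U+1F621 → 4-byte form F0 9F 98 A1 at offsets 7–10.
U+A20E → 3-byte form EA 88 8E at offsets 11–13.
U+16D7 → 3-byte form E1 9B 97 at offsets 14–16.
Offset 14 falls in char 5's range; it's byte 1 of E1 9B 97 = 0xE1.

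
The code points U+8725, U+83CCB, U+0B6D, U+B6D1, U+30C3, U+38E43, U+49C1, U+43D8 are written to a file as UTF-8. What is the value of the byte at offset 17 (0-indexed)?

0xB8

U+8725 → 3-byte form E8 9C A5 at offsets 0–2.
U+83CCB → 4-byte form F2 83 B3 8B at offsets 3–6.
U+0B6D → 3-byte form E0 AD AD at offsets 7–9.
U+B6D1 → 3-byte form EB 9B 91 at offsets 10–12.
U+30C3 → 3-byte form E3 83 83 at offsets 13–15.
U+38E43 → 4-byte form F0 B8 B9 83 at offsets 16–19.
Offset 17 falls in char 6's range; it's byte 2 of F0 B8 B9 83 = 0xB8.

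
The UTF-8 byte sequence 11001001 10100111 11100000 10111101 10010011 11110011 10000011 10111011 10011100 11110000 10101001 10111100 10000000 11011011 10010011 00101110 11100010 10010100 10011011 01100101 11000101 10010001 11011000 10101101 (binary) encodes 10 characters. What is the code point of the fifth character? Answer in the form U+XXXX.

Offset 0: leading byte 0xC9 = 11001001 → 2-byte char #1 = C9 A7.
Offset 2: leading byte 0xE0 = 11100000 → 3-byte char #2 = E0 BD 93.
Offset 5: leading byte 0xF3 = 11110011 → 4-byte char #3 = F3 83 BB 9C.
Offset 9: leading byte 0xF0 = 11110000 → 4-byte char #4 = F0 A9 BC 80.
Offset 13: leading byte 0xDB = 11011011 → 2-byte char #5 = DB 93.
Leading byte 0xDB = 11011011 matches 110xxxxx → 2-byte sequence.
Byte 1: 0xDB = 11011011, payload 11011 (5 bits).
Byte 2: 0x93 = 10010011 (10xxxxxx ✓), payload 010011.
Concatenate: 11011010011 = 0x6D3 (11 bits → U+06D3).

U+06D3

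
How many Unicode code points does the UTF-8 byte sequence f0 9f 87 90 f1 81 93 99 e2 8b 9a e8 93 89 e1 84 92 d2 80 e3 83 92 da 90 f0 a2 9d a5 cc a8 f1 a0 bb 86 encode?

Byte at offset 0: 0xF0 = 11110000 → 4-byte char (#1). Advance 4.
Byte at offset 4: 0xF1 = 11110001 → 4-byte char (#2). Advance 4.
Byte at offset 8: 0xE2 = 11100010 → 3-byte char (#3). Advance 3.
Byte at offset 11: 0xE8 = 11101000 → 3-byte char (#4). Advance 3.
Byte at offset 14: 0xE1 = 11100001 → 3-byte char (#5). Advance 3.
Byte at offset 17: 0xD2 = 11010010 → 2-byte char (#6). Advance 2.
Byte at offset 19: 0xE3 = 11100011 → 3-byte char (#7). Advance 3.
Byte at offset 22: 0xDA = 11011010 → 2-byte char (#8). Advance 2.
Byte at offset 24: 0xF0 = 11110000 → 4-byte char (#9). Advance 4.
Byte at offset 28: 0xCC = 11001100 → 2-byte char (#10). Advance 2.
Byte at offset 30: 0xF1 = 11110001 → 4-byte char (#11). Advance 4.
Reached end at offset 34 after 11 code points.

11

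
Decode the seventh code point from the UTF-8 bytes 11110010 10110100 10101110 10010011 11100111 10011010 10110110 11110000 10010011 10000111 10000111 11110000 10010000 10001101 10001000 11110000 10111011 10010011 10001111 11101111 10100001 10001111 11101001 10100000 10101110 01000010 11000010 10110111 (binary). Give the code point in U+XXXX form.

U+982E

Offset 0: leading byte 0xF2 = 11110010 → 4-byte char #1 = F2 B4 AE 93.
Offset 4: leading byte 0xE7 = 11100111 → 3-byte char #2 = E7 9A B6.
Offset 7: leading byte 0xF0 = 11110000 → 4-byte char #3 = F0 93 87 87.
Offset 11: leading byte 0xF0 = 11110000 → 4-byte char #4 = F0 90 8D 88.
Offset 15: leading byte 0xF0 = 11110000 → 4-byte char #5 = F0 BB 93 8F.
Offset 19: leading byte 0xEF = 11101111 → 3-byte char #6 = EF A1 8F.
Offset 22: leading byte 0xE9 = 11101001 → 3-byte char #7 = E9 A0 AE.
Leading byte 0xE9 = 11101001 matches 1110xxxx → 3-byte sequence.
Byte 1: 0xE9 = 11101001, payload 1001 (4 bits).
Byte 2: 0xA0 = 10100000 (10xxxxxx ✓), payload 100000.
Byte 3: 0xAE = 10101110 (10xxxxxx ✓), payload 101110.
Concatenate: 1001100000101110 = 0x982E (16 bits → U+982E).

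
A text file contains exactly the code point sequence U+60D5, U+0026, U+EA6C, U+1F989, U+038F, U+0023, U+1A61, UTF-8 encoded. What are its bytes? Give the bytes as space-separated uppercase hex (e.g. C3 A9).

E6 83 95 26 EE A9 AC F0 9F A6 89 CE 8F 23 E1 A9 A1

U+60D5: 3-byte form → E6 83 95.
U+0026: 1-byte form → 26.
U+EA6C: 3-byte form → EE A9 AC.
U+1F989: 4-byte form → F0 9F A6 89.
U+038F: 2-byte form → CE 8F.
U+0023: 1-byte form → 23.
U+1A61: 3-byte form → E1 A9 A1.
Concatenated (17 bytes): E6 83 95 26 EE A9 AC F0 9F A6 89 CE 8F 23 E1 A9 A1.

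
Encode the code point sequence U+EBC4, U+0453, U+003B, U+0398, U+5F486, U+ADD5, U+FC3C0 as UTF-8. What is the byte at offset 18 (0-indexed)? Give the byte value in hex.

0x80

U+EBC4 → 3-byte form EE AF 84 at offsets 0–2.
U+0453 → 2-byte form D1 93 at offsets 3–4.
U+003B → 1-byte form 3B at offsets 5–5.
U+0398 → 2-byte form CE 98 at offsets 6–7.
U+5F486 → 4-byte form F1 9F 92 86 at offsets 8–11.
U+ADD5 → 3-byte form EA B7 95 at offsets 12–14.
U+FC3C0 → 4-byte form F3 BC 8F 80 at offsets 15–18.
Offset 18 falls in char 7's range; it's byte 4 of F3 BC 8F 80 = 0x80.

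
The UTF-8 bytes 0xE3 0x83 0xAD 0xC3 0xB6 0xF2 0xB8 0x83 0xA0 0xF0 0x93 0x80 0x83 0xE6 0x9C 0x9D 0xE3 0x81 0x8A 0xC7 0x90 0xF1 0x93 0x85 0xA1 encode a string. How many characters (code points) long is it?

8

Byte at offset 0: 0xE3 = 11100011 → 3-byte char (#1). Advance 3.
Byte at offset 3: 0xC3 = 11000011 → 2-byte char (#2). Advance 2.
Byte at offset 5: 0xF2 = 11110010 → 4-byte char (#3). Advance 4.
Byte at offset 9: 0xF0 = 11110000 → 4-byte char (#4). Advance 4.
Byte at offset 13: 0xE6 = 11100110 → 3-byte char (#5). Advance 3.
Byte at offset 16: 0xE3 = 11100011 → 3-byte char (#6). Advance 3.
Byte at offset 19: 0xC7 = 11000111 → 2-byte char (#7). Advance 2.
Byte at offset 21: 0xF1 = 11110001 → 4-byte char (#8). Advance 4.
Reached end at offset 25 after 8 code points.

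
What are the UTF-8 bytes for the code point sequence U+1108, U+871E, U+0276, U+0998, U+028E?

U+1108: 3-byte form → E1 84 88.
U+871E: 3-byte form → E8 9C 9E.
U+0276: 2-byte form → C9 B6.
U+0998: 3-byte form → E0 A6 98.
U+028E: 2-byte form → CA 8E.
Concatenated (13 bytes): E1 84 88 E8 9C 9E C9 B6 E0 A6 98 CA 8E.

E1 84 88 E8 9C 9E C9 B6 E0 A6 98 CA 8E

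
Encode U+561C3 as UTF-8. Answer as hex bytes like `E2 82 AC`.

F1 96 87 83

U+561C3 = 0x561C3 = 352707 decimal. In range U+10000–U+10FFFF → 4-byte form: 11110xxx 10xxxxxx 10xxxxxx 10xxxxxx.
Binary (21 bits): 001010110000111000011.
Split 3+6+6+6: 001 | 010110 | 000111 | 000011.
Byte 1: 11110001 = 0xF1.
Byte 2: 10010110 = 0x96.
Byte 3: 10000111 = 0x87.
Byte 4: 10000011 = 0x83.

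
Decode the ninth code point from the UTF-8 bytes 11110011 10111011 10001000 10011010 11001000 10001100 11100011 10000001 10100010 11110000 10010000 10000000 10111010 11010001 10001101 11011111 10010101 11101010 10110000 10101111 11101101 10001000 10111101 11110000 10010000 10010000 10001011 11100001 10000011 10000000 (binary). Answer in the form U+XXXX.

Offset 0: leading byte 0xF3 = 11110011 → 4-byte char #1 = F3 BB 88 9A.
Offset 4: leading byte 0xC8 = 11001000 → 2-byte char #2 = C8 8C.
Offset 6: leading byte 0xE3 = 11100011 → 3-byte char #3 = E3 81 A2.
Offset 9: leading byte 0xF0 = 11110000 → 4-byte char #4 = F0 90 80 BA.
Offset 13: leading byte 0xD1 = 11010001 → 2-byte char #5 = D1 8D.
Offset 15: leading byte 0xDF = 11011111 → 2-byte char #6 = DF 95.
Offset 17: leading byte 0xEA = 11101010 → 3-byte char #7 = EA B0 AF.
Offset 20: leading byte 0xED = 11101101 → 3-byte char #8 = ED 88 BD.
Offset 23: leading byte 0xF0 = 11110000 → 4-byte char #9 = F0 90 90 8B.
Leading byte 0xF0 = 11110000 matches 11110xxx → 4-byte sequence.
Byte 1: 0xF0 = 11110000, payload 000 (3 bits).
Byte 2: 0x90 = 10010000 (10xxxxxx ✓), payload 010000.
Byte 3: 0x90 = 10010000 (10xxxxxx ✓), payload 010000.
Byte 4: 0x8B = 10001011 (10xxxxxx ✓), payload 001011.
Concatenate: 000010000010000001011 = 0x1040B (21 bits → U+1040B).

U+1040B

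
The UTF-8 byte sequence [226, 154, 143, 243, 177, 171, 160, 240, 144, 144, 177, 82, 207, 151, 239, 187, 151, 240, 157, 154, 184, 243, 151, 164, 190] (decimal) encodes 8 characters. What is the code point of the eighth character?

Offset 0: leading byte 0xE2 = 11100010 → 3-byte char #1 = E2 9A 8F.
Offset 3: leading byte 0xF3 = 11110011 → 4-byte char #2 = F3 B1 AB A0.
Offset 7: leading byte 0xF0 = 11110000 → 4-byte char #3 = F0 90 90 B1.
Offset 11: leading byte 0x52 = 01010010 → 1-byte char #4 = 52.
Offset 12: leading byte 0xCF = 11001111 → 2-byte char #5 = CF 97.
Offset 14: leading byte 0xEF = 11101111 → 3-byte char #6 = EF BB 97.
Offset 17: leading byte 0xF0 = 11110000 → 4-byte char #7 = F0 9D 9A B8.
Offset 21: leading byte 0xF3 = 11110011 → 4-byte char #8 = F3 97 A4 BE.
Leading byte 0xF3 = 11110011 matches 11110xxx → 4-byte sequence.
Byte 1: 0xF3 = 11110011, payload 011 (3 bits).
Byte 2: 0x97 = 10010111 (10xxxxxx ✓), payload 010111.
Byte 3: 0xA4 = 10100100 (10xxxxxx ✓), payload 100100.
Byte 4: 0xBE = 10111110 (10xxxxxx ✓), payload 111110.
Concatenate: 011010111100100111110 = 0xD793E (21 bits → U+D793E).

U+D793E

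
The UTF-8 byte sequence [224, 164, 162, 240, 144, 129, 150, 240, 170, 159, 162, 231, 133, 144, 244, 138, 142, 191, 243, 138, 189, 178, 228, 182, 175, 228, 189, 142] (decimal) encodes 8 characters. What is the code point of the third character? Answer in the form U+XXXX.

Offset 0: leading byte 0xE0 = 11100000 → 3-byte char #1 = E0 A4 A2.
Offset 3: leading byte 0xF0 = 11110000 → 4-byte char #2 = F0 90 81 96.
Offset 7: leading byte 0xF0 = 11110000 → 4-byte char #3 = F0 AA 9F A2.
Leading byte 0xF0 = 11110000 matches 11110xxx → 4-byte sequence.
Byte 1: 0xF0 = 11110000, payload 000 (3 bits).
Byte 2: 0xAA = 10101010 (10xxxxxx ✓), payload 101010.
Byte 3: 0x9F = 10011111 (10xxxxxx ✓), payload 011111.
Byte 4: 0xA2 = 10100010 (10xxxxxx ✓), payload 100010.
Concatenate: 000101010011111100010 = 0x2A7E2 (21 bits → U+2A7E2).

U+2A7E2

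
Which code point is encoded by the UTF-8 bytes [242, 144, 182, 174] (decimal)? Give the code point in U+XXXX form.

Leading byte 0xF2 = 11110010 matches 11110xxx → 4-byte sequence.
Byte 1: 0xF2 = 11110010, payload 010 (3 bits).
Byte 2: 0x90 = 10010000 (10xxxxxx ✓), payload 010000.
Byte 3: 0xB6 = 10110110 (10xxxxxx ✓), payload 110110.
Byte 4: 0xAE = 10101110 (10xxxxxx ✓), payload 101110.
Concatenate: 010010000110110101110 = 0x90DAE (21 bits → U+90DAE).

U+90DAE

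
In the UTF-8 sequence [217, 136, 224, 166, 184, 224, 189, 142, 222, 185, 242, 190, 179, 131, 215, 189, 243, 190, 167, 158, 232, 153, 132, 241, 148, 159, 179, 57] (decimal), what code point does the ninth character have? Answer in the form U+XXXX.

U+547F3

Offset 0: leading byte 0xD9 = 11011001 → 2-byte char #1 = D9 88.
Offset 2: leading byte 0xE0 = 11100000 → 3-byte char #2 = E0 A6 B8.
Offset 5: leading byte 0xE0 = 11100000 → 3-byte char #3 = E0 BD 8E.
Offset 8: leading byte 0xDE = 11011110 → 2-byte char #4 = DE B9.
Offset 10: leading byte 0xF2 = 11110010 → 4-byte char #5 = F2 BE B3 83.
Offset 14: leading byte 0xD7 = 11010111 → 2-byte char #6 = D7 BD.
Offset 16: leading byte 0xF3 = 11110011 → 4-byte char #7 = F3 BE A7 9E.
Offset 20: leading byte 0xE8 = 11101000 → 3-byte char #8 = E8 99 84.
Offset 23: leading byte 0xF1 = 11110001 → 4-byte char #9 = F1 94 9F B3.
Leading byte 0xF1 = 11110001 matches 11110xxx → 4-byte sequence.
Byte 1: 0xF1 = 11110001, payload 001 (3 bits).
Byte 2: 0x94 = 10010100 (10xxxxxx ✓), payload 010100.
Byte 3: 0x9F = 10011111 (10xxxxxx ✓), payload 011111.
Byte 4: 0xB3 = 10110011 (10xxxxxx ✓), payload 110011.
Concatenate: 001010100011111110011 = 0x547F3 (21 bits → U+547F3).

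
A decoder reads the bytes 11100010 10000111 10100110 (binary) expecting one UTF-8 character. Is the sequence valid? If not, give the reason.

valid

Leading byte 0xE2 = 11100010 → 3-byte form.
Continuation bytes 0x87=10000111, 0xA6=10100110 all match 10xxxxxx.
Decoded value 0x21E6 is ≥ 0x800 (shortest form) and not a surrogate.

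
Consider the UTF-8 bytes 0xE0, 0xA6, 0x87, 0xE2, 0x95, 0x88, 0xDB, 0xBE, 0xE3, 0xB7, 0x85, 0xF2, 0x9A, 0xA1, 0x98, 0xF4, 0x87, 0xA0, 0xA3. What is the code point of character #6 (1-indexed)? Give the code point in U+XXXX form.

U+107823

Offset 0: leading byte 0xE0 = 11100000 → 3-byte char #1 = E0 A6 87.
Offset 3: leading byte 0xE2 = 11100010 → 3-byte char #2 = E2 95 88.
Offset 6: leading byte 0xDB = 11011011 → 2-byte char #3 = DB BE.
Offset 8: leading byte 0xE3 = 11100011 → 3-byte char #4 = E3 B7 85.
Offset 11: leading byte 0xF2 = 11110010 → 4-byte char #5 = F2 9A A1 98.
Offset 15: leading byte 0xF4 = 11110100 → 4-byte char #6 = F4 87 A0 A3.
Leading byte 0xF4 = 11110100 matches 11110xxx → 4-byte sequence.
Byte 1: 0xF4 = 11110100, payload 100 (3 bits).
Byte 2: 0x87 = 10000111 (10xxxxxx ✓), payload 000111.
Byte 3: 0xA0 = 10100000 (10xxxxxx ✓), payload 100000.
Byte 4: 0xA3 = 10100011 (10xxxxxx ✓), payload 100011.
Concatenate: 100000111100000100011 = 0x107823 (21 bits → U+107823).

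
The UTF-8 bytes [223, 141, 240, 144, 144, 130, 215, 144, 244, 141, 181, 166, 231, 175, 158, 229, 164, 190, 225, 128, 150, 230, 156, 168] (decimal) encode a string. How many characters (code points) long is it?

8

Byte at offset 0: 0xDF = 11011111 → 2-byte char (#1). Advance 2.
Byte at offset 2: 0xF0 = 11110000 → 4-byte char (#2). Advance 4.
Byte at offset 6: 0xD7 = 11010111 → 2-byte char (#3). Advance 2.
Byte at offset 8: 0xF4 = 11110100 → 4-byte char (#4). Advance 4.
Byte at offset 12: 0xE7 = 11100111 → 3-byte char (#5). Advance 3.
Byte at offset 15: 0xE5 = 11100101 → 3-byte char (#6). Advance 3.
Byte at offset 18: 0xE1 = 11100001 → 3-byte char (#7). Advance 3.
Byte at offset 21: 0xE6 = 11100110 → 3-byte char (#8). Advance 3.
Reached end at offset 24 after 8 code points.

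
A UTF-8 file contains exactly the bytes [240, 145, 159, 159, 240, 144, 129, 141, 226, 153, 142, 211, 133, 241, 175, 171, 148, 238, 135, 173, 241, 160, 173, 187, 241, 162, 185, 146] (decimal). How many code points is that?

8

Byte at offset 0: 0xF0 = 11110000 → 4-byte char (#1). Advance 4.
Byte at offset 4: 0xF0 = 11110000 → 4-byte char (#2). Advance 4.
Byte at offset 8: 0xE2 = 11100010 → 3-byte char (#3). Advance 3.
Byte at offset 11: 0xD3 = 11010011 → 2-byte char (#4). Advance 2.
Byte at offset 13: 0xF1 = 11110001 → 4-byte char (#5). Advance 4.
Byte at offset 17: 0xEE = 11101110 → 3-byte char (#6). Advance 3.
Byte at offset 20: 0xF1 = 11110001 → 4-byte char (#7). Advance 4.
Byte at offset 24: 0xF1 = 11110001 → 4-byte char (#8). Advance 4.
Reached end at offset 28 after 8 code points.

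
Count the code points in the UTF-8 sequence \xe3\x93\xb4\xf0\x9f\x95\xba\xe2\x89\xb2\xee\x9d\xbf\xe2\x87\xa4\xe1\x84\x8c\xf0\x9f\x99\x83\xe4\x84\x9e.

8

Byte at offset 0: 0xE3 = 11100011 → 3-byte char (#1). Advance 3.
Byte at offset 3: 0xF0 = 11110000 → 4-byte char (#2). Advance 4.
Byte at offset 7: 0xE2 = 11100010 → 3-byte char (#3). Advance 3.
Byte at offset 10: 0xEE = 11101110 → 3-byte char (#4). Advance 3.
Byte at offset 13: 0xE2 = 11100010 → 3-byte char (#5). Advance 3.
Byte at offset 16: 0xE1 = 11100001 → 3-byte char (#6). Advance 3.
Byte at offset 19: 0xF0 = 11110000 → 4-byte char (#7). Advance 4.
Byte at offset 23: 0xE4 = 11100100 → 3-byte char (#8). Advance 3.
Reached end at offset 26 after 8 code points.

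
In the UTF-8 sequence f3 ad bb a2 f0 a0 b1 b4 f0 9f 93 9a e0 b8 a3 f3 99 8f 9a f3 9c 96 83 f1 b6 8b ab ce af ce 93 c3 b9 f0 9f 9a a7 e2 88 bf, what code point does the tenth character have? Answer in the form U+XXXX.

Offset 0: leading byte 0xF3 = 11110011 → 4-byte char #1 = F3 AD BB A2.
Offset 4: leading byte 0xF0 = 11110000 → 4-byte char #2 = F0 A0 B1 B4.
Offset 8: leading byte 0xF0 = 11110000 → 4-byte char #3 = F0 9F 93 9A.
Offset 12: leading byte 0xE0 = 11100000 → 3-byte char #4 = E0 B8 A3.
Offset 15: leading byte 0xF3 = 11110011 → 4-byte char #5 = F3 99 8F 9A.
Offset 19: leading byte 0xF3 = 11110011 → 4-byte char #6 = F3 9C 96 83.
Offset 23: leading byte 0xF1 = 11110001 → 4-byte char #7 = F1 B6 8B AB.
Offset 27: leading byte 0xCE = 11001110 → 2-byte char #8 = CE AF.
Offset 29: leading byte 0xCE = 11001110 → 2-byte char #9 = CE 93.
Offset 31: leading byte 0xC3 = 11000011 → 2-byte char #10 = C3 B9.
Leading byte 0xC3 = 11000011 matches 110xxxxx → 2-byte sequence.
Byte 1: 0xC3 = 11000011, payload 00011 (5 bits).
Byte 2: 0xB9 = 10111001 (10xxxxxx ✓), payload 111001.
Concatenate: 00011111001 = 0xF9 (11 bits → U+00F9).

U+00F9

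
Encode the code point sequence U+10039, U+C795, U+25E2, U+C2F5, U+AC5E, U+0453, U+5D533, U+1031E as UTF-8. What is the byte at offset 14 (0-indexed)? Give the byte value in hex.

U+10039 → 4-byte form F0 90 80 B9 at offsets 0–3.
U+C795 → 3-byte form EC 9E 95 at offsets 4–6.
U+25E2 → 3-byte form E2 97 A2 at offsets 7–9.
U+C2F5 → 3-byte form EC 8B B5 at offsets 10–12.
U+AC5E → 3-byte form EA B1 9E at offsets 13–15.
Offset 14 falls in char 5's range; it's byte 2 of EA B1 9E = 0xB1.

0xB1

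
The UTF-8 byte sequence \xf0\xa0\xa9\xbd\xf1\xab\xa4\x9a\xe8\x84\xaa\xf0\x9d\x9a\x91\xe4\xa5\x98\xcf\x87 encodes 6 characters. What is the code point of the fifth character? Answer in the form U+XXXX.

U+4958

Offset 0: leading byte 0xF0 = 11110000 → 4-byte char #1 = F0 A0 A9 BD.
Offset 4: leading byte 0xF1 = 11110001 → 4-byte char #2 = F1 AB A4 9A.
Offset 8: leading byte 0xE8 = 11101000 → 3-byte char #3 = E8 84 AA.
Offset 11: leading byte 0xF0 = 11110000 → 4-byte char #4 = F0 9D 9A 91.
Offset 15: leading byte 0xE4 = 11100100 → 3-byte char #5 = E4 A5 98.
Leading byte 0xE4 = 11100100 matches 1110xxxx → 3-byte sequence.
Byte 1: 0xE4 = 11100100, payload 0100 (4 bits).
Byte 2: 0xA5 = 10100101 (10xxxxxx ✓), payload 100101.
Byte 3: 0x98 = 10011000 (10xxxxxx ✓), payload 011000.
Concatenate: 0100100101011000 = 0x4958 (16 bits → U+4958).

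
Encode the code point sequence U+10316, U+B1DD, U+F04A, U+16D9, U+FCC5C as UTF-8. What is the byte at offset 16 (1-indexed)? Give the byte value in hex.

0xB1

1-indexed offset 16 is 0-indexed offset 15.
U+10316 → 4-byte form F0 90 8C 96 at offsets 0–3.
U+B1DD → 3-byte form EB 87 9D at offsets 4–6.
U+F04A → 3-byte form EF 81 8A at offsets 7–9.
U+16D9 → 3-byte form E1 9B 99 at offsets 10–12.
U+FCC5C → 4-byte form F3 BC B1 9C at offsets 13–16.
Offset 15 falls in char 5's range; it's byte 3 of F3 BC B1 9C = 0xB1.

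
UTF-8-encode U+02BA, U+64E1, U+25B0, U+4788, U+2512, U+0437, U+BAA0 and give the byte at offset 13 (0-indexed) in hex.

U+02BA → 2-byte form CA BA at offsets 0–1.
U+64E1 → 3-byte form E6 93 A1 at offsets 2–4.
U+25B0 → 3-byte form E2 96 B0 at offsets 5–7.
U+4788 → 3-byte form E4 9E 88 at offsets 8–10.
U+2512 → 3-byte form E2 94 92 at offsets 11–13.
Offset 13 falls in char 5's range; it's byte 3 of E2 94 92 = 0x92.

0x92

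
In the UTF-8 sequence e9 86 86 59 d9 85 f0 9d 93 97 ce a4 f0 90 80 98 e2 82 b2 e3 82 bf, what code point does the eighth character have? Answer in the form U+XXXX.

U+30BF

Offset 0: leading byte 0xE9 = 11101001 → 3-byte char #1 = E9 86 86.
Offset 3: leading byte 0x59 = 01011001 → 1-byte char #2 = 59.
Offset 4: leading byte 0xD9 = 11011001 → 2-byte char #3 = D9 85.
Offset 6: leading byte 0xF0 = 11110000 → 4-byte char #4 = F0 9D 93 97.
Offset 10: leading byte 0xCE = 11001110 → 2-byte char #5 = CE A4.
Offset 12: leading byte 0xF0 = 11110000 → 4-byte char #6 = F0 90 80 98.
Offset 16: leading byte 0xE2 = 11100010 → 3-byte char #7 = E2 82 B2.
Offset 19: leading byte 0xE3 = 11100011 → 3-byte char #8 = E3 82 BF.
Leading byte 0xE3 = 11100011 matches 1110xxxx → 3-byte sequence.
Byte 1: 0xE3 = 11100011, payload 0011 (4 bits).
Byte 2: 0x82 = 10000010 (10xxxxxx ✓), payload 000010.
Byte 3: 0xBF = 10111111 (10xxxxxx ✓), payload 111111.
Concatenate: 0011000010111111 = 0x30BF (16 bits → U+30BF).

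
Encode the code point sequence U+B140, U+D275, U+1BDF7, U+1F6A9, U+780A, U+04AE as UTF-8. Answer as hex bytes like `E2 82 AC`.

U+B140: 3-byte form → EB 85 80.
U+D275: 3-byte form → ED 89 B5.
U+1BDF7: 4-byte form → F0 9B B7 B7.
U+1F6A9: 4-byte form → F0 9F 9A A9.
U+780A: 3-byte form → E7 A0 8A.
U+04AE: 2-byte form → D2 AE.
Concatenated (19 bytes): EB 85 80 ED 89 B5 F0 9B B7 B7 F0 9F 9A A9 E7 A0 8A D2 AE.

EB 85 80 ED 89 B5 F0 9B B7 B7 F0 9F 9A A9 E7 A0 8A D2 AE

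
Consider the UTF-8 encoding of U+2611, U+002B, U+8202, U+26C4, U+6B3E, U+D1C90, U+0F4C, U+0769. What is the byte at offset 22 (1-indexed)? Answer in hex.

1-indexed offset 22 is 0-indexed offset 21.
U+2611 → 3-byte form E2 98 91 at offsets 0–2.
U+002B → 1-byte form 2B at offsets 3–3.
U+8202 → 3-byte form E8 88 82 at offsets 4–6.
U+26C4 → 3-byte form E2 9B 84 at offsets 7–9.
U+6B3E → 3-byte form E6 AC BE at offsets 10–12.
U+D1C90 → 4-byte form F3 91 B2 90 at offsets 13–16.
U+0F4C → 3-byte form E0 BD 8C at offsets 17–19.
U+0769 → 2-byte form DD A9 at offsets 20–21.
Offset 21 falls in char 8's range; it's byte 2 of DD A9 = 0xA9.

0xA9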